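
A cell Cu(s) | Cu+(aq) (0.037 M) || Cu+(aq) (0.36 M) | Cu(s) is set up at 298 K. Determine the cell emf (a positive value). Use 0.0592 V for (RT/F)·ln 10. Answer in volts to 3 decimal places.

0.058 V

For a concentration cell E°cell = 0, since both electrodes use the same couple.
The compartment with the higher Cu+(aq) concentration (0.36 M) acts as the cathode; ions are reduced there and produced at the dilute (0.037 M) anode.
With n = 1, Ecell = −(0.0592/1)·log([dilute]/[conc]) = −(0.0592/1)·log(0.037/0.36) = +0.058 V.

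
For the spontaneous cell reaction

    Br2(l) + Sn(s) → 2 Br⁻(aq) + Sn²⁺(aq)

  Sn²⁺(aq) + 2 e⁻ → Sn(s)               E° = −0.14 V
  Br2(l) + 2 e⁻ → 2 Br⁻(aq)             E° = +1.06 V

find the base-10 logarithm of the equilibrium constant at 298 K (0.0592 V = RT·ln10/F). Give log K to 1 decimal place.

log K = 40.5

The Br₂/Br⁻ couple is reduced (cathode); E°cell = +1.06 − (−0.14) = +1.20 V with n = 2.
At equilibrium E = 0, so log K = nE°cell / 0.0592 = (2)(+1.20) / 0.0592 = 40.5.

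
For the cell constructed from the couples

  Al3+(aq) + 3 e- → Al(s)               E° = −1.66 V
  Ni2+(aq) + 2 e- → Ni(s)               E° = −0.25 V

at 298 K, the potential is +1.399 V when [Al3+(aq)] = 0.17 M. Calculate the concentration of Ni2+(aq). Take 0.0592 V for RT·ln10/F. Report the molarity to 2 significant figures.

0.13 M

With Ni²⁺/Ni at the cathode and Al³⁺/Al at the anode, E°cell = −0.25 − (−1.66) = +1.41 V (n = 6).
Since E = E° − (0.0592/n)·log Q, log Q = n(E° − E)/0.0592 = 1.115.
The balanced reaction is 3 Ni2+(aq) + 2 Al(s) → 3 Ni(s) + 2 Al3+(aq), so Q = [Al3+(aq)]^2 / [Ni2+(aq)]^3.
Substituting the known concentrations and solving, log [Ni2+(aq)] = −0.885 and [Ni2+(aq)] = 0.13 M.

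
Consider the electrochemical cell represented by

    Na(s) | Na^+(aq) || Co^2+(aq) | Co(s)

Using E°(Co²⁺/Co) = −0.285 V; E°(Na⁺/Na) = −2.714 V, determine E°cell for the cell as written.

By convention the left-hand electrode in cell notation is the anode (oxidation) and the right-hand electrode is the cathode (reduction).
E°cell = E°(right) − E°(left) = −0.285 − (−2.714) = +2.429 V.

+2.429 V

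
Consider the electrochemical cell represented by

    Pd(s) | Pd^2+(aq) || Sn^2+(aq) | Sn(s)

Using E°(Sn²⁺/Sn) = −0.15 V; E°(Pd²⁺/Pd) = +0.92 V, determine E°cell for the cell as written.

By convention the left-hand electrode in cell notation is the anode (oxidation) and the right-hand electrode is the cathode (reduction).
E°cell = E°(right) − E°(left) = −0.15 − (+0.92) = −1.07 V.
The negative sign shows that, as written, the cell would require an external voltage to drive the reaction.

−1.07 V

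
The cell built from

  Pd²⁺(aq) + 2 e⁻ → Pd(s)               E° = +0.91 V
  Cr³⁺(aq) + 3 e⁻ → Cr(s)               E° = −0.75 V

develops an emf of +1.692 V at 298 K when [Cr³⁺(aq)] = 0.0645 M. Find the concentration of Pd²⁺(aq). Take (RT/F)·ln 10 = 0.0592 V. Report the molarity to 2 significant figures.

1.9 M

With Pd²⁺/Pd at the cathode and Cr³⁺/Cr at the anode, E°cell = +0.91 − (−0.75) = +1.66 V (n = 6).
From the Nernst equation, log Q = n(E° − E)/0.0592 = 6·(+1.66 − (+1.692))/0.0592 = −3.243.
Balancing electrons gives 3 Pd²⁺(aq) + 2 Cr(s) → 3 Pd(s) + 2 Cr³⁺(aq); thus Q = [Cr³⁺(aq)]^2 / [Pd²⁺(aq)]^3.
Isolating [Pd²⁺(aq)] in Q = 10^{−3.243} yields log [Pd²⁺(aq)] = 0.287, i.e. 1.9 M.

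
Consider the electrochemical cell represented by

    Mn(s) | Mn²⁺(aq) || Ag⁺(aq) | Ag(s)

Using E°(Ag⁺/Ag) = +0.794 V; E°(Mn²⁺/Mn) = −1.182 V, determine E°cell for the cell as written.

+1.976 V

By convention the left-hand electrode in cell notation is the anode (oxidation) and the right-hand electrode is the cathode (reduction).
E°cell = E°(right) − E°(left) = +0.794 − (−1.182) = +1.976 V.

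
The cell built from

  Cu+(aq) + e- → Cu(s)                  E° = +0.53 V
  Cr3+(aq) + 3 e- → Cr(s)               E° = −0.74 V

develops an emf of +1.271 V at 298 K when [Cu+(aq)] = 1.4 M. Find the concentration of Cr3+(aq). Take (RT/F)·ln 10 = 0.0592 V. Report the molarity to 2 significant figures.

Cu⁺/Cu is the cathode (higher E°); E°cell = +0.53 − (−0.74) = +1.27 V with n = 3.
Rearranging E = E° − (0.0592/n)·log Q gives log Q = 3(+1.27 − (+1.271))/0.0592 = −0.051.
The balanced reaction is 3 Cu+(aq) + Cr(s) → 3 Cu(s) + Cr3+(aq), so Q = [Cr3+(aq)] / [Cu+(aq)]^3.
Solving for the unknown gives log [Cr3+(aq)] = 0.387, so [Cr3+(aq)] ≈ 2.4 M.

2.4 M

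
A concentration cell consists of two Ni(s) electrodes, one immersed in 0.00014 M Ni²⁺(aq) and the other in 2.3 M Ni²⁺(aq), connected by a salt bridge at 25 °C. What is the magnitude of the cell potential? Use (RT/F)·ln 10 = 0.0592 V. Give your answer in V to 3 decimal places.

0.125 V

For a concentration cell E°cell = 0, since both electrodes use the same couple.
The compartment with the higher Ni²⁺(aq) concentration (2.3 M) acts as the cathode; ions are reduced there and produced at the dilute (0.00014 M) anode.
With n = 2, Ecell = −(0.0592/2)·log([dilute]/[conc]) = −(0.0592/2)·log(0.00014/2.3) = +0.125 V.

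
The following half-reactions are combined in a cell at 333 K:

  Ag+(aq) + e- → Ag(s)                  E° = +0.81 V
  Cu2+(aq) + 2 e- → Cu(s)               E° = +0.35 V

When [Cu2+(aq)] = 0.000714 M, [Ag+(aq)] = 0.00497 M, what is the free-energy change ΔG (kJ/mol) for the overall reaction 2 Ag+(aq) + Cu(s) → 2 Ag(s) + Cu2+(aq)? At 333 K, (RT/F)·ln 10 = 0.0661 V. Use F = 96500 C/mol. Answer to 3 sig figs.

−79.5 kJ/mol

E°cell = +0.81 − (+0.35) = +0.46 V; the balanced reaction transfers n = 2 electrons.
Here Q = [Cu2+(aq)] / [Ag+(aq)]^2 = 28.9 (log Q = 1.461), giving E = +0.46 − (0.0661/2)·(1.461) = +0.4117 V.
Finally ΔG = −nFE = −(2)(96500 C/mol)(+0.4117 V) = −79.5 kJ/mol.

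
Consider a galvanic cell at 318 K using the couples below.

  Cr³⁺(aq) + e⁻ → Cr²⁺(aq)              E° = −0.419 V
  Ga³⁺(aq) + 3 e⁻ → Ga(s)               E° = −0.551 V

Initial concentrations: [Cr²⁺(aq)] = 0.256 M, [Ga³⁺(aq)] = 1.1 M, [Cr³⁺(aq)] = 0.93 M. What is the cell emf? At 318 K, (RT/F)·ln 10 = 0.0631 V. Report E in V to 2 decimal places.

The Cr³⁺/Cr²⁺ couple has the more positive E°, so it is the cathode; Ga³⁺/Ga is the anode.
E°cell = E°cat − E°an = −0.419 − (−0.551) = +0.132 V; n = 3.
The balanced reaction is 3 Cr³⁺(aq) + Ga(s) → 3 Cr²⁺(aq) + Ga³⁺(aq), so Q = ([Cr²⁺(aq)]^3·[Ga³⁺(aq)]) / [Cr³⁺(aq)]^3 = 0.0229 and log Q = −1.639.
E = E° − (0.0631/n)·log Q = +0.132 − (0.0631/3)(−1.639) = +0.17 V.

+0.17 V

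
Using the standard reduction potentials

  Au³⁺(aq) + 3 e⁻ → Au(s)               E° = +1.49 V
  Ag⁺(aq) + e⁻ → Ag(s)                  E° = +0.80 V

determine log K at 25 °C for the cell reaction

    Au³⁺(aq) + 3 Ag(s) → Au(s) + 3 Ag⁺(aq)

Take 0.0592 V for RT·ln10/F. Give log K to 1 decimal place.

log K = 35.0

The Au³⁺/Au couple is reduced (cathode); E°cell = +1.49 − (+0.80) = +0.69 V with n = 3.
At equilibrium E = 0, so log K = nE°cell / 0.0592 = (3)(+0.69) / 0.0592 = 35.0.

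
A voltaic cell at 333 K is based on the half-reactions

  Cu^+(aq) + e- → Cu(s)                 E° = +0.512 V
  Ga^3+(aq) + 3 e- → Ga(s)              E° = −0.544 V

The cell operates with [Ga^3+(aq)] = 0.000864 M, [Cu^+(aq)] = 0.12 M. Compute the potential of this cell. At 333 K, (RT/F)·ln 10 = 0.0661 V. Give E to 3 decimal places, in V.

Cu⁺/Cu is reduced (cathode, E° = +0.512 V) and Ga³⁺/Ga is oxidized (anode).
The standard potential is +0.512 − (−0.544) = +1.056 V and the balanced reaction transfers n = 3 electrons.
Balancing gives 3 Cu^+(aq) + Ga(s) → 3 Cu(s) + Ga^3+(aq); hence Q = [Ga^3+(aq)] / [Cu^+(aq)]^3 = 0.5 (log Q = −0.301).
Applying E = E° − (RT ln10/nF)·log Q gives +1.056 − (0.0661/3)(−0.301) = +1.063 V.

+1.063 V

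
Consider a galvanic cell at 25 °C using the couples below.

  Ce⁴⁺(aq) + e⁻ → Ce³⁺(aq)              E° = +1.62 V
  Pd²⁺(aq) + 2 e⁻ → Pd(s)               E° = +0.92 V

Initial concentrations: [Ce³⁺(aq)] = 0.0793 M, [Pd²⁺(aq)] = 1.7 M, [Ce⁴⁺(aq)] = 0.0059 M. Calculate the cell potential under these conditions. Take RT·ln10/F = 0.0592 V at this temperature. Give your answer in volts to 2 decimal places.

Since E°(Ce⁴⁺/Ce³⁺) > E°(Pd²⁺/Pd), Ce⁴⁺/Ce³⁺ serves as the cathode.
The standard potential is +1.62 − (+0.92) = +0.70 V and the balanced reaction transfers n = 2 electrons.
Balancing gives 2 Ce⁴⁺(aq) + Pd(s) → 2 Ce³⁺(aq) + Pd²⁺(aq); hence Q = ([Ce³⁺(aq)]^2·[Pd²⁺(aq)]) / [Ce⁴⁺(aq)]^2 = 307 (log Q = 2.487).
Applying E = E° − (RT ln10/nF)·log Q gives +0.70 − (0.0592/2)(2.487) = +0.63 V.

+0.63 V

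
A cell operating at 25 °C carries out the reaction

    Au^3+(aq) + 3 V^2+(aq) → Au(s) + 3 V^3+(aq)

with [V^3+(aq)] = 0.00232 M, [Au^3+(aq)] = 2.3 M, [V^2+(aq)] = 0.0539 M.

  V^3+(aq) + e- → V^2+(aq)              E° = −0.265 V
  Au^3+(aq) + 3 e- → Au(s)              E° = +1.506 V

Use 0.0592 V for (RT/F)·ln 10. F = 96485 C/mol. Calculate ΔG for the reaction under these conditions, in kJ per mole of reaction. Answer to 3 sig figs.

−538 kJ/mol

The standard cell potential is +1.506 − (−0.265) = +1.771 V, with n = 3 electrons in the balanced equation.
Q = [V^3+(aq)]^3 / ([Au^3+(aq)]·[V^2+(aq)]^3) = 3.47×10^−5, so log Q = −4.460 and E = +1.771 − (0.0592/3)(−4.460) = +1.8590 V.
Then ΔG = −nFE = −3 × 96485 × +1.8590 J/mol = −538 kJ/mol.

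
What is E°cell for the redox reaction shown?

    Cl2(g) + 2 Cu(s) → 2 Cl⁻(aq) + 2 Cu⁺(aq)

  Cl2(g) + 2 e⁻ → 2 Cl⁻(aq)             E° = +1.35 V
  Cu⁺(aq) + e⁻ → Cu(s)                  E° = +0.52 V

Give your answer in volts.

Cl2(g) gains electrons, so the Cl₂/Cl⁻ couple is the cathode; the Cu⁺/Cu couple is the anode.
E°cell = E°(cathode) − E°(anode) = +1.35 − (+0.52) = +0.83 V.
The positive value indicates the reaction is spontaneous as written.

+0.83 V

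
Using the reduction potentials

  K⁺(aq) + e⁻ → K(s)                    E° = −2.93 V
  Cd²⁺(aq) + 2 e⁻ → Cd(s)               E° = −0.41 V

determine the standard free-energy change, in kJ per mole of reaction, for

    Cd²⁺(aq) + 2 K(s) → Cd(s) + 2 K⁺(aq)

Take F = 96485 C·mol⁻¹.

−486 kJ/mol

In the reaction as written Cd²⁺(aq) is reduced, so the Cd²⁺/Cd couple is the cathode and K⁺/K is the anode.
E°cell = −0.41 − (−2.93) = +2.52 V; balancing electrons gives n = 2.
ΔG° = −nFE°cell = −(2)(96485)(+2.52) J/mol = −486 kJ/mol.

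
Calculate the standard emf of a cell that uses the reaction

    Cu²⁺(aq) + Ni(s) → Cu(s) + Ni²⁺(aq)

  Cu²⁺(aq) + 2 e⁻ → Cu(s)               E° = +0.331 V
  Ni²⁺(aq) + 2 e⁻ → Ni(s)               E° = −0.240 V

Cu²⁺(aq) gains electrons, so the Cu²⁺/Cu couple is the cathode; the Ni²⁺/Ni couple is the anode.
E°cell = E°(cathode) − E°(anode) = +0.331 − (−0.240) = +0.571 V.
The positive value indicates the reaction is spontaneous as written.

+0.571 V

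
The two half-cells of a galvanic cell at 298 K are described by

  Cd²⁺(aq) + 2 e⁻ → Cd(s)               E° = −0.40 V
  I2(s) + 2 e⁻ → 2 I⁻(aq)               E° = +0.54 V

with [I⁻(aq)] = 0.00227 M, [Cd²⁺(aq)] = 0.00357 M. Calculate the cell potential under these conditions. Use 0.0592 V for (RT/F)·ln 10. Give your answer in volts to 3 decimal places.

+1.169 V

The I₂/I⁻ couple has the more positive E°, so it is the cathode; Cd²⁺/Cd is the anode.
The standard potential is +0.54 − (−0.40) = +0.94 V and the balanced reaction transfers n = 2 electrons.
The balanced reaction is I2(s) + Cd(s) → 2 I⁻(aq) + Cd²⁺(aq), so Q = [I⁻(aq)]^2·[Cd²⁺(aq)] = 1.84×10^−8 and log Q = −7.735.
Applying E = E° − (RT ln10/nF)·log Q gives +0.94 − (0.0592/2)(−7.735) = +1.169 V.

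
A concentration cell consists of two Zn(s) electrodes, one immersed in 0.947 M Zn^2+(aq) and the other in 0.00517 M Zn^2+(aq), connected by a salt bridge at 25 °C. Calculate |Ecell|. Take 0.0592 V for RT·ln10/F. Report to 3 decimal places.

0.067 V

For a concentration cell E°cell = 0, since both electrodes use the same couple.
The compartment with the higher Zn^2+(aq) concentration (0.947 M) acts as the cathode; ions are reduced there and produced at the dilute (0.00517 M) anode.
With n = 2, Ecell = −(0.0592/2)·log([dilute]/[conc]) = −(0.0592/2)·log(0.00517/0.947) = +0.067 V.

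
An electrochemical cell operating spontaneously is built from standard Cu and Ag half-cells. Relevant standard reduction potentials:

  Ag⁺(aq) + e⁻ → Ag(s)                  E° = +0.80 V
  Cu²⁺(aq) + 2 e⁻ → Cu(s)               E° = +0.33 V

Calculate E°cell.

+0.47 V

Of the two couples in this cell, the one with the more positive reduction potential is reduced at the cathode: here that is Ag⁺/Ag (+0.80 V); Cu²⁺/Cu (+0.33 V) is the anode.
E°cell = E°(cathode) − E°(anode) = +0.80 − (+0.33) = +0.47 V.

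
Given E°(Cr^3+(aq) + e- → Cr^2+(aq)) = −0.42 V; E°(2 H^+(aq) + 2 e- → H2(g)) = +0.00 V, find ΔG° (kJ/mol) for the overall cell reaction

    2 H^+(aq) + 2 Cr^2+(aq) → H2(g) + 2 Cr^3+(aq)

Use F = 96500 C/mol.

In the reaction as written H^+(aq) is reduced, so the 2H⁺/H₂ couple is the cathode and Cr³⁺/Cr²⁺ is the anode.
E°cell = +0.00 − (−0.42) = +0.42 V; balancing electrons gives n = 2.
ΔG° = −nFE°cell = −(2)(96500)(+0.42) J/mol = −81.1 kJ/mol.

−81.1 kJ/mol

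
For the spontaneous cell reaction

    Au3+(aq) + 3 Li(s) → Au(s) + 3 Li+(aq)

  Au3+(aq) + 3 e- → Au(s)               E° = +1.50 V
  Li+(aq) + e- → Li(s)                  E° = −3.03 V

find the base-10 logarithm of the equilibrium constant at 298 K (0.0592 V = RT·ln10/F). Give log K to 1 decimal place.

The Au³⁺/Au couple is reduced (cathode); E°cell = +1.50 − (−3.03) = +4.53 V with n = 3.
At equilibrium E = 0, so log K = nE°cell / 0.0592 = (3)(+4.53) / 0.0592 = 229.6.

log K = 229.6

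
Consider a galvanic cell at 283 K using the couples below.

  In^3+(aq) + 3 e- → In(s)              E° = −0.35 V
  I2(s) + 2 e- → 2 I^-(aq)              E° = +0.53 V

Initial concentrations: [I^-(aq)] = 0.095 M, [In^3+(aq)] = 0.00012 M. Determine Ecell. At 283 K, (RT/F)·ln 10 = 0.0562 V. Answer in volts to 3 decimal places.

I₂/I⁻ is reduced (cathode, E° = +0.53 V) and In³⁺/In is oxidized (anode).
E°cell = E°cat − E°an = +0.53 − (−0.35) = +0.88 V; n = 6.
Balancing gives 3 I2(s) + 2 In(s) → 6 I^-(aq) + 2 In^3+(aq); hence Q = [I^-(aq)]^6·[In^3+(aq)]^2 = 1.06×10^−14 (log Q = −13.975).
E = E° − (0.0562/n)·log Q = +0.88 − (0.0562/6)(−13.975) = +1.011 V.

+1.011 V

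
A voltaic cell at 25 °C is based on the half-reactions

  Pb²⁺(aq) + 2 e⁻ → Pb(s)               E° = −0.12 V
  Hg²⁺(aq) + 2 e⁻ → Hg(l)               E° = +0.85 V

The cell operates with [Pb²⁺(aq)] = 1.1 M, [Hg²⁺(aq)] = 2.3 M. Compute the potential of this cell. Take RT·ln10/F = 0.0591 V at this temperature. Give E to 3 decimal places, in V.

+0.979 V

Hg²⁺/Hg is reduced (cathode, E° = +0.85 V) and Pb²⁺/Pb is oxidized (anode).
The standard potential is +0.85 − (−0.12) = +0.97 V and the balanced reaction transfers n = 2 electrons.
The balanced reaction is Hg²⁺(aq) + Pb(s) → Hg(l) + Pb²⁺(aq), so Q = [Pb²⁺(aq)] / [Hg²⁺(aq)] = 0.478 and log Q = −0.320.
Applying E = E° − (RT ln10/nF)·log Q gives +0.97 − (0.0591/2)(−0.320) = +0.979 V.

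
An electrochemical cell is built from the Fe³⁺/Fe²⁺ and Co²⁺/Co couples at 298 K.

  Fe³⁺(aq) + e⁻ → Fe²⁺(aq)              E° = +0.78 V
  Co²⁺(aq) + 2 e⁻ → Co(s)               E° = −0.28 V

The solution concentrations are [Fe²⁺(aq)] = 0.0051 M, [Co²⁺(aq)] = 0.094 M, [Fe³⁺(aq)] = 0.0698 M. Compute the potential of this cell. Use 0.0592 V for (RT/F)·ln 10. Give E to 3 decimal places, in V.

+1.158 V

The Fe³⁺/Fe²⁺ couple has the more positive E°, so it is the cathode; Co²⁺/Co is the anode.
E°cell = E°cat − E°an = +0.78 − (−0.28) = +1.06 V; n = 2.
Balancing gives 2 Fe³⁺(aq) + Co(s) → 2 Fe²⁺(aq) + Co²⁺(aq); hence Q = ([Fe²⁺(aq)]^2·[Co²⁺(aq)]) / [Fe³⁺(aq)]^2 = 0.000502 (log Q = −3.299).
Applying E = E° − (RT ln10/nF)·log Q gives +1.06 − (0.0592/2)(−3.299) = +1.158 V.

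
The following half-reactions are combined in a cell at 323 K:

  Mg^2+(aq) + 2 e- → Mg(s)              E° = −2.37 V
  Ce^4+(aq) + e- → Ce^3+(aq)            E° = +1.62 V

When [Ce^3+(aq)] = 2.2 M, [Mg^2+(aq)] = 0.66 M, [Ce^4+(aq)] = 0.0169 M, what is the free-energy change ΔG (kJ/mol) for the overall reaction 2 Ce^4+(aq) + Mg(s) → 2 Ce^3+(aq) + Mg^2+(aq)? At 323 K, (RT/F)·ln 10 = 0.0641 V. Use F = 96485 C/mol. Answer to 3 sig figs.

−745 kJ/mol

The standard cell potential is +1.62 − (−2.37) = +3.99 V, with n = 2 electrons in the balanced equation.
Here Q = ([Ce^3+(aq)]^2·[Mg^2+(aq)]) / [Ce^4+(aq)]^2 = 1.12×10^4 (log Q = 4.049), giving E = +3.99 − (0.0641/2)·(4.049) = +3.8602 V.
Then ΔG = −nFE = −2 × 96485 × +3.8602 J/mol = −745 kJ/mol.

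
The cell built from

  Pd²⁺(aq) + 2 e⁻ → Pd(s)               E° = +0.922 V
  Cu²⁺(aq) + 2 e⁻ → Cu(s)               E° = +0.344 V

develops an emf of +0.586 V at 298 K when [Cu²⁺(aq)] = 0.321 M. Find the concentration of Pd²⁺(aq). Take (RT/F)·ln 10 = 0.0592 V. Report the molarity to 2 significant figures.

With Pd²⁺/Pd at the cathode and Cu²⁺/Cu at the anode, E°cell = +0.922 − (+0.344) = +0.578 V (n = 2).
Rearranging E = E° − (0.0592/n)·log Q gives log Q = 2(+0.578 − (+0.586))/0.0592 = −0.270.
For Pd²⁺(aq) + Cu(s) → Pd(s) + Cu²⁺(aq), the reaction quotient is Q = [Cu²⁺(aq)] / [Pd²⁺(aq)].
Substituting the known concentrations and solving, log [Pd²⁺(aq)] = −0.223 and [Pd²⁺(aq)] = 0.60 M.

0.60 M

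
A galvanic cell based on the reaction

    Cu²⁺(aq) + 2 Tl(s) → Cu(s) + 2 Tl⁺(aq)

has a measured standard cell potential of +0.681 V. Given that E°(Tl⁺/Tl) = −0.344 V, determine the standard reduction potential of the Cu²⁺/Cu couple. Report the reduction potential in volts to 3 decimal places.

+0.337 V

In the reaction as written the Cu²⁺/Cu couple is reduced (cathode) and Tl⁺/Tl is oxidized (anode), so E°cell = E°(Cu²⁺/Cu) − E°(Tl⁺/Tl).
E°(Cu²⁺/Cu) = E°cell + E°(anode) = +0.681 + (−0.344) = +0.337 V.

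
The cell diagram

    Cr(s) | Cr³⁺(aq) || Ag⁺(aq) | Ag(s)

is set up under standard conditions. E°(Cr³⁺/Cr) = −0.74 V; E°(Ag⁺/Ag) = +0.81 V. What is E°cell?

+1.55 V

By convention the left-hand electrode in cell notation is the anode (oxidation) and the right-hand electrode is the cathode (reduction).
E°cell = E°(right) − E°(left) = +0.81 − (−0.74) = +1.55 V.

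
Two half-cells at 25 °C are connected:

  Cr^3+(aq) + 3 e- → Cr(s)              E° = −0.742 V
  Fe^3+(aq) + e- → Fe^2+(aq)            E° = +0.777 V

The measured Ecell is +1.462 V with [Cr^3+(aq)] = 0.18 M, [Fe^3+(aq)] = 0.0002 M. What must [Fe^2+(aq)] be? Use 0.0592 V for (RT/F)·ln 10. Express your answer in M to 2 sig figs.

The Fe³⁺/Fe²⁺ couple has the larger reduction potential, so it is the cathode: E°cell = +0.777 − (−0.742) = +1.519 V and n = 3.
From the Nernst equation, log Q = n(E° − E)/0.0592 = 3·(+1.519 − (+1.462))/0.0592 = 2.889.
The balanced reaction is 3 Fe^3+(aq) + Cr(s) → 3 Fe^2+(aq) + Cr^3+(aq), so Q = ([Fe^2+(aq)]^3·[Cr^3+(aq)]) / [Fe^3+(aq)]^3.
Isolating [Fe^2+(aq)] in Q = 10^{2.889} yields log [Fe^2+(aq)] = −2.488, i.e. 0.0033 M.

0.0033 M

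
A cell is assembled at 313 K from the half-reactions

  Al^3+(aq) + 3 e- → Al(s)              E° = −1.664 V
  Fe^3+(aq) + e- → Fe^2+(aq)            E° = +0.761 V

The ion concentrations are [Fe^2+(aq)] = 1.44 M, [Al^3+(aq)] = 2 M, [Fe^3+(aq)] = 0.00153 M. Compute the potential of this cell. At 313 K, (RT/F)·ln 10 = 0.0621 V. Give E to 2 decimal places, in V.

+2.23 V

Fe³⁺/Fe²⁺ is reduced (cathode, E° = +0.761 V) and Al³⁺/Al is oxidized (anode).
E°cell = E°cat − E°an = +0.761 − (−1.664) = +2.425 V; n = 3.
The balanced reaction is 3 Fe^3+(aq) + Al(s) → 3 Fe^2+(aq) + Al^3+(aq), so Q = ([Fe^2+(aq)]^3·[Al^3+(aq)]) / [Fe^3+(aq)]^3 = 1.67×10^9 and log Q = 9.222.
E = E° − (0.0621/n)·log Q = +2.425 − (0.0621/3)(9.222) = +2.23 V.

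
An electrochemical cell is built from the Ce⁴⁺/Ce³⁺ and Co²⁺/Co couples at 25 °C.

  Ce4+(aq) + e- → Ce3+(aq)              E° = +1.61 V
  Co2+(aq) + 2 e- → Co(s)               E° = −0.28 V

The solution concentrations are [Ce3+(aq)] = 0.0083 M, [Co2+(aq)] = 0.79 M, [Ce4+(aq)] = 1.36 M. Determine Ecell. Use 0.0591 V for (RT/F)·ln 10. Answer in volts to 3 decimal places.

Ce⁴⁺/Ce³⁺ is reduced (cathode, E° = +1.61 V) and Co²⁺/Co is oxidized (anode).
E°cell = E°cat − E°an = +1.61 − (−0.28) = +1.89 V; n = 2.
For the overall reaction 2 Ce4+(aq) + Co(s) → 2 Ce3+(aq) + Co2+(aq), Q = ([Ce3+(aq)]^2·[Co2+(aq)]) / [Ce4+(aq)]^2 = 2.94×10^−5, giving log Q = −4.531.
Applying E = E° − (RT ln10/nF)·log Q gives +1.89 − (0.0591/2)(−4.531) = +2.024 V.

+2.024 V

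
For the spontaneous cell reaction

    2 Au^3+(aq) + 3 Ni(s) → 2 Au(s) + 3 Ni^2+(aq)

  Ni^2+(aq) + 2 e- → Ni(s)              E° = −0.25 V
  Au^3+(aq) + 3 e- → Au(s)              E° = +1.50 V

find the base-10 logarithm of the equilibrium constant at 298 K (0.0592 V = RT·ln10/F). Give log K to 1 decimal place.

The Au³⁺/Au couple is reduced (cathode); E°cell = +1.50 − (−0.25) = +1.75 V with n = 6.
At equilibrium E = 0, so log K = nE°cell / 0.0592 = (6)(+1.75) / 0.0592 = 177.4.

log K = 177.4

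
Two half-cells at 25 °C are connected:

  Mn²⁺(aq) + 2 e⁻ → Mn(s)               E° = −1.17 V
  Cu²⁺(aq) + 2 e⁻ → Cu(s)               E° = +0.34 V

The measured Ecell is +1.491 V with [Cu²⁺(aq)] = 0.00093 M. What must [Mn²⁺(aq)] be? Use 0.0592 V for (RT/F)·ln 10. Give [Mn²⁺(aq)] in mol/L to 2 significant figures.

0.0041 M

The Cu²⁺/Cu couple has the larger reduction potential, so it is the cathode: E°cell = +0.34 − (−1.17) = +1.51 V and n = 2.
From the Nernst equation, log Q = n(E° − E)/0.0592 = 2·(+1.51 − (+1.491))/0.0592 = 0.642.
The balanced reaction is Cu²⁺(aq) + Mn(s) → Cu(s) + Mn²⁺(aq), so Q = [Mn²⁺(aq)] / [Cu²⁺(aq)].
Solving for the unknown gives log [Mn²⁺(aq)] = −2.390, so [Mn²⁺(aq)] ≈ 0.0041 M.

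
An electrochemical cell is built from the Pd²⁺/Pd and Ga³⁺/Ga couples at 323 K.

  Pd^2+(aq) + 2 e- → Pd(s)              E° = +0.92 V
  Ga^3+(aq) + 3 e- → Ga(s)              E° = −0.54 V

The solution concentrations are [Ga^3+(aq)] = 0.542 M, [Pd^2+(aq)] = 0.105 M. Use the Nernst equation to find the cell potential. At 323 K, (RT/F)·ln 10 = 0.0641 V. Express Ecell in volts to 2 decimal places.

Since E°(Pd²⁺/Pd) > E°(Ga³⁺/Ga), Pd²⁺/Pd serves as the cathode.
E°cell = E°cat − E°an = +0.92 − (−0.54) = +1.46 V; n = 6.
For the overall reaction 3 Pd^2+(aq) + 2 Ga(s) → 3 Pd(s) + 2 Ga^3+(aq), Q = [Ga^3+(aq)]^2 / [Pd^2+(aq)]^3 = 254, giving log Q = 2.404.
E = E° − (0.0641/n)·log Q = +1.46 − (0.0641/6)(2.404) = +1.43 V.

+1.43 V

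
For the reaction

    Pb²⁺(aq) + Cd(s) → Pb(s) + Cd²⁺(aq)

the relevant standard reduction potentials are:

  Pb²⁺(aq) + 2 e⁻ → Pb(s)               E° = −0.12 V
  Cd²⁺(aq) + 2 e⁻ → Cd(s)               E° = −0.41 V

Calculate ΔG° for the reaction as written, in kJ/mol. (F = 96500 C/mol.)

−56.0 kJ/mol

In the reaction as written Pb²⁺(aq) is reduced, so the Pb²⁺/Pb couple is the cathode and Cd²⁺/Cd is the anode.
E°cell = −0.12 − (−0.41) = +0.29 V; balancing electrons gives n = 2.
ΔG° = −nFE°cell = −(2)(96500)(+0.29) J/mol = −56.0 kJ/mol.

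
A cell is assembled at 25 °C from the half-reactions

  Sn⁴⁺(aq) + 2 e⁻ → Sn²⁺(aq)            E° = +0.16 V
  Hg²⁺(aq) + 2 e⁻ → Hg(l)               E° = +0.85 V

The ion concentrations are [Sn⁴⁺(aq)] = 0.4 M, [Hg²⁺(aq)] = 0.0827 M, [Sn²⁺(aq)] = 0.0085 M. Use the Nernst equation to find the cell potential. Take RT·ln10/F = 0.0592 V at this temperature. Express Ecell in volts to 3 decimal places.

+0.608 V

The Hg²⁺/Hg couple has the more positive E°, so it is the cathode; Sn⁴⁺/Sn²⁺ is the anode.
E°cell = +0.85 − (+0.16) = +0.69 V, with n = 2 electrons transferred.
The balanced reaction is Hg²⁺(aq) + Sn²⁺(aq) → Hg(l) + Sn⁴⁺(aq), so Q = [Sn⁴⁺(aq)] / ([Hg²⁺(aq)]·[Sn²⁺(aq)]) = 569 and log Q = 2.755.
By the Nernst equation, E = +0.69 − (0.0592/2)·(2.755) = +0.608 V.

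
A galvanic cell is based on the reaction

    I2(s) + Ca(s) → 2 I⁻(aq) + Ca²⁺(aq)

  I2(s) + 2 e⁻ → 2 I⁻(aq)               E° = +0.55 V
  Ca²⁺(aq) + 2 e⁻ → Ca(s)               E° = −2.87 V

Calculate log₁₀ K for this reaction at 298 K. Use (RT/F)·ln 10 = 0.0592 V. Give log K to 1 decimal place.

The I₂/I⁻ couple is reduced (cathode); E°cell = +0.55 − (−2.87) = +3.42 V with n = 2.
At equilibrium E = 0, so log K = nE°cell / 0.0592 = (2)(+3.42) / 0.0592 = 115.5.

log K = 115.5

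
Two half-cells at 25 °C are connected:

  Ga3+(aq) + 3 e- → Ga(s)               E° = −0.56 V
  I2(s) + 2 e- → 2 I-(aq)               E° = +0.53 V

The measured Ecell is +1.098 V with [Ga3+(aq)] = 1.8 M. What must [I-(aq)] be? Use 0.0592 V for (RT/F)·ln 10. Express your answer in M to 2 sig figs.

The I₂/I⁻ couple has the larger reduction potential, so it is the cathode: E°cell = +0.53 − (−0.56) = +1.09 V and n = 6.
Since E = E° − (0.0592/n)·log Q, log Q = n(E° − E)/0.0592 = −0.811.
Balancing electrons gives 3 I2(s) + 2 Ga(s) → 6 I-(aq) + 2 Ga3+(aq); thus Q = [I-(aq)]^6·[Ga3+(aq)]^2.
Substituting the known concentrations and solving, log [I-(aq)] = −0.220 and [I-(aq)] = 0.60 M.

0.60 M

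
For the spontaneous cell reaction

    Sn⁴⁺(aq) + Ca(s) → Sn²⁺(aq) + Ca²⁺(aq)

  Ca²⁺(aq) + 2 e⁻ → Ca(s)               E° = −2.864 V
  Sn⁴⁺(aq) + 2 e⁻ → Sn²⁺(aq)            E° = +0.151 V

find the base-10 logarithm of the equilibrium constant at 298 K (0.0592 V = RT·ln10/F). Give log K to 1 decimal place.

log K = 101.9

The Sn⁴⁺/Sn²⁺ couple is reduced (cathode); E°cell = +0.151 − (−2.864) = +3.015 V with n = 2.
At equilibrium E = 0, so log K = nE°cell / 0.0592 = (2)(+3.015) / 0.0592 = 101.9.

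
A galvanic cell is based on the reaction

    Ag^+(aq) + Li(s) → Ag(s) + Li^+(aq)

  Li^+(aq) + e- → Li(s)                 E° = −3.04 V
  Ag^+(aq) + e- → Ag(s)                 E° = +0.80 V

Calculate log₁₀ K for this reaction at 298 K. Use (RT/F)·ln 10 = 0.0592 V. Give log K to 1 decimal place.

The Ag⁺/Ag couple is reduced (cathode); E°cell = +0.80 − (−3.04) = +3.84 V with n = 1.
At equilibrium E = 0, so log K = nE°cell / 0.0592 = (1)(+3.84) / 0.0592 = 64.9.

log K = 64.9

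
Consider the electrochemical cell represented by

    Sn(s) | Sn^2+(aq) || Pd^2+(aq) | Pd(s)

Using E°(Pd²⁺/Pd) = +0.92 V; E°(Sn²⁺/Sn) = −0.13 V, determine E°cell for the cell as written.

+1.05 V

By convention the left-hand electrode in cell notation is the anode (oxidation) and the right-hand electrode is the cathode (reduction).
E°cell = E°(right) − E°(left) = +0.92 − (−0.13) = +1.05 V.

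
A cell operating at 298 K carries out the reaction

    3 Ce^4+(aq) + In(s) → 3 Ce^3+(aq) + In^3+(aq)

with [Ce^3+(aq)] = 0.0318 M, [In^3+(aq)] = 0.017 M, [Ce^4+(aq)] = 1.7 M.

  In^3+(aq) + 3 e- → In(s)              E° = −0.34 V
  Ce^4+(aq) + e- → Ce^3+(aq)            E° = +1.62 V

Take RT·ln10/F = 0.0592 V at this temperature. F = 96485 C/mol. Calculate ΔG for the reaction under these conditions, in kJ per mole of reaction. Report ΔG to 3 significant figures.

−607 kJ/mol

The standard cell potential is +1.62 − (−0.34) = +1.96 V, with n = 3 electrons in the balanced equation.
Q = ([Ce^3+(aq)]^3·[In^3+(aq)]) / [Ce^4+(aq)]^3 = 1.11×10^−7, so log Q = −6.954 and E = +1.96 − (0.0592/3)(−6.954) = +2.0972 V.
Finally ΔG = −nFE = −(3)(96485 C/mol)(+2.0972 V) = −607 kJ/mol.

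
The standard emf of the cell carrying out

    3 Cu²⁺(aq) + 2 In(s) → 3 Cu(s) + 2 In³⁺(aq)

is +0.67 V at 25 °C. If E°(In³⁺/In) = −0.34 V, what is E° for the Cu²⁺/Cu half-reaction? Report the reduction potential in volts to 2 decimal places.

In the reaction as written the Cu²⁺/Cu couple is reduced (cathode) and In³⁺/In is oxidized (anode), so E°cell = E°(Cu²⁺/Cu) − E°(In³⁺/In).
E°(Cu²⁺/Cu) = E°cell + E°(anode) = +0.67 + (−0.34) = +0.33 V.

+0.33 V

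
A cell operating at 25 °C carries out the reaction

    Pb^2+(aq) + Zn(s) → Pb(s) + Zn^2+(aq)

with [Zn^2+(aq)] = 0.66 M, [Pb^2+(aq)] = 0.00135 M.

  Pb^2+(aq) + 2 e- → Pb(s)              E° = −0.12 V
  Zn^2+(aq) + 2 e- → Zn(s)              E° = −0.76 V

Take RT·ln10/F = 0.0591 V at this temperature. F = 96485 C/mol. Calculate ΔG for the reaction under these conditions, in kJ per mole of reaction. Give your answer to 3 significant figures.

The standard cell potential is −0.12 − (−0.76) = +0.64 V, with n = 2 electrons in the balanced equation.
Here Q = [Zn^2+(aq)] / [Pb^2+(aq)] = 489 (log Q = 2.689), giving E = +0.64 − (0.0591/2)·(2.689) = +0.5605 V.
Then ΔG = −nFE = −2 × 96485 × +0.5605 J/mol = −108 kJ/mol.

−108 kJ/mol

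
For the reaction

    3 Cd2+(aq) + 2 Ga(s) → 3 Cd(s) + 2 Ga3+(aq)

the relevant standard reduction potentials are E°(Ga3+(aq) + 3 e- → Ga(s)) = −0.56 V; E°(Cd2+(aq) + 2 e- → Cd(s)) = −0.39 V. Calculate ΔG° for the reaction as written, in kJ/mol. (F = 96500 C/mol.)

−98.4 kJ/mol

In the reaction as written Cd2+(aq) is reduced, so the Cd²⁺/Cd couple is the cathode and Ga³⁺/Ga is the anode.
E°cell = −0.39 − (−0.56) = +0.17 V; balancing electrons gives n = 6.
ΔG° = −nFE°cell = −(6)(96500)(+0.17) J/mol = −98.4 kJ/mol.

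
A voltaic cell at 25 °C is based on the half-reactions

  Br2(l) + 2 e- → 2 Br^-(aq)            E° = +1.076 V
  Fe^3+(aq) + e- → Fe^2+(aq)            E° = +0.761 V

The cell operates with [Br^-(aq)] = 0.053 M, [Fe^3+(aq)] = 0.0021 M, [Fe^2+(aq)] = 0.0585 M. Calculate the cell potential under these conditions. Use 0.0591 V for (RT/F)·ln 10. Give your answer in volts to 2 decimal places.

Br₂/Br⁻ is reduced (cathode, E° = +1.076 V) and Fe³⁺/Fe²⁺ is oxidized (anode).
E°cell = E°cat − E°an = +1.076 − (+0.761) = +0.315 V; n = 2.
Balancing gives Br2(l) + 2 Fe^2+(aq) → 2 Br^-(aq) + 2 Fe^3+(aq); hence Q = ([Br^-(aq)]^2·[Fe^3+(aq)]^2) / [Fe^2+(aq)]^2 = 3.62×10^−6 (log Q = −5.441).
E = E° − (0.0591/n)·log Q = +0.315 − (0.0591/2)(−5.441) = +0.48 V.

+0.48 V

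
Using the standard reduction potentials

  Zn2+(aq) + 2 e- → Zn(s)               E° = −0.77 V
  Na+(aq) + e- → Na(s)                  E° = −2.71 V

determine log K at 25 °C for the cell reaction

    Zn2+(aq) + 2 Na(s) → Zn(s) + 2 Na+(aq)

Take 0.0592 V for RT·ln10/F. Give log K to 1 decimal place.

The Zn²⁺/Zn couple is reduced (cathode); E°cell = −0.77 − (−2.71) = +1.94 V with n = 2.
At equilibrium E = 0, so log K = nE°cell / 0.0592 = (2)(+1.94) / 0.0592 = 65.5.

log K = 65.5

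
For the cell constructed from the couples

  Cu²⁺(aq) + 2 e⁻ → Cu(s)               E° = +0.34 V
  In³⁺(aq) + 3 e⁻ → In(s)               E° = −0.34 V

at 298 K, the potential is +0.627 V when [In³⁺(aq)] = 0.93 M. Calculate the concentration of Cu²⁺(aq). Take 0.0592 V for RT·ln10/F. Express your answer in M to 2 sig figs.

The Cu²⁺/Cu couple has the larger reduction potential, so it is the cathode: E°cell = +0.34 − (−0.34) = +0.68 V and n = 6.
Since E = E° − (0.0592/n)·log Q, log Q = n(E° − E)/0.0592 = 5.372.
The balanced reaction is 3 Cu²⁺(aq) + 2 In(s) → 3 Cu(s) + 2 In³⁺(aq), so Q = [In³⁺(aq)]^2 / [Cu²⁺(aq)]^3.
Solving for the unknown gives log [Cu²⁺(aq)] = −1.812, so [Cu²⁺(aq)] ≈ 0.015 M.

0.015 M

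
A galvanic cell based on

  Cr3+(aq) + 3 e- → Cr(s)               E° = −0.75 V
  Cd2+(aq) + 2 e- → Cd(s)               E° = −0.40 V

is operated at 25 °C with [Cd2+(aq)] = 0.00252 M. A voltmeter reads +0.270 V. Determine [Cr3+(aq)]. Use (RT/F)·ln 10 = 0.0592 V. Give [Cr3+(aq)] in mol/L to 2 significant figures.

The Cd²⁺/Cd couple has the larger reduction potential, so it is the cathode: E°cell = −0.40 − (−0.75) = +0.35 V and n = 6.
From the Nernst equation, log Q = n(E° − E)/0.0592 = 6·(+0.35 − (+0.270))/0.0592 = 8.108.
The balanced reaction is 3 Cd2+(aq) + 2 Cr(s) → 3 Cd(s) + 2 Cr3+(aq), so Q = [Cr3+(aq)]^2 / [Cd2+(aq)]^3.
Substituting the known concentrations and solving, log [Cr3+(aq)] = 0.156 and [Cr3+(aq)] = 1.4 M.

1.4 M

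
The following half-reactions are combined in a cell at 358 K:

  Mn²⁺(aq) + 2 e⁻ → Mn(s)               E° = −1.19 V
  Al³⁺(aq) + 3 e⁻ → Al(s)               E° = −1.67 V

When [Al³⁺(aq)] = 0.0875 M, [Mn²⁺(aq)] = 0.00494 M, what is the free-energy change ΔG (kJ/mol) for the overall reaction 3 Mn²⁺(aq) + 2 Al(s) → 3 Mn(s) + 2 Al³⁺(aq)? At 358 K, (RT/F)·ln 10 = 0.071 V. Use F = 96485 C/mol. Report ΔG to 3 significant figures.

The standard cell potential is −1.19 − (−1.67) = +0.48 V, with n = 6 electrons in the balanced equation.
Q = [Al³⁺(aq)]^2 / [Mn²⁺(aq)]^3 = 6.35×10^4, so log Q = 4.803 and E = +0.48 − (0.071/6)(4.803) = +0.4232 V.
Finally ΔG = −nFE = −(6)(96485 C/mol)(+0.4232 V) = −245 kJ/mol.

−245 kJ/mol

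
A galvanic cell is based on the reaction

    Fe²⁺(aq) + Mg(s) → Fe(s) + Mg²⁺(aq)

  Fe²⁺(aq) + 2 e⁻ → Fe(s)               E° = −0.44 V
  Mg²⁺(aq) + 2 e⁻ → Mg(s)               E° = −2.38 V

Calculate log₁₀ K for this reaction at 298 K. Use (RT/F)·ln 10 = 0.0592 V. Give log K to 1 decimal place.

The Fe²⁺/Fe couple is reduced (cathode); E°cell = −0.44 − (−2.38) = +1.94 V with n = 2.
At equilibrium E = 0, so log K = nE°cell / 0.0592 = (2)(+1.94) / 0.0592 = 65.5.

log K = 65.5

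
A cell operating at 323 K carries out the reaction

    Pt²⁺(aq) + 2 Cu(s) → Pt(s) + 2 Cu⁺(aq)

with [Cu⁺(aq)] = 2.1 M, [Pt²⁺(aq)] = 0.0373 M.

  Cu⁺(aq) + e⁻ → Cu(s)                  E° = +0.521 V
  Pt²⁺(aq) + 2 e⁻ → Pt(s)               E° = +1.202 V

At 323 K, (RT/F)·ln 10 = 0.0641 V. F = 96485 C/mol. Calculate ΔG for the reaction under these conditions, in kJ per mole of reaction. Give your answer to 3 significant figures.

−119 kJ/mol

With Pt²⁺/Pt reduced at the cathode, E°cell = +1.202 − (+0.521) = +0.681 V and n = 2.
Here Q = [Cu⁺(aq)]^2 / [Pt²⁺(aq)] = 118 (log Q = 2.073), giving E = +0.681 − (0.0641/2)·(2.073) = +0.6146 V.
ΔG = −nFE = −(2)(96485)(+0.6146) J/mol = −119 kJ/mol.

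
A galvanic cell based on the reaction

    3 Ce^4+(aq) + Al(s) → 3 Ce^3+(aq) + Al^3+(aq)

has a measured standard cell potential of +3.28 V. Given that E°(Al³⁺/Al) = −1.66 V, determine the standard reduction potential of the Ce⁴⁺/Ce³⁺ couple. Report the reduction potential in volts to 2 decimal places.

+1.62 V

In the reaction as written the Ce⁴⁺/Ce³⁺ couple is reduced (cathode) and Al³⁺/Al is oxidized (anode), so E°cell = E°(Ce⁴⁺/Ce³⁺) − E°(Al³⁺/Al).
E°(Ce⁴⁺/Ce³⁺) = E°cell + E°(anode) = +3.28 + (−1.66) = +1.62 V.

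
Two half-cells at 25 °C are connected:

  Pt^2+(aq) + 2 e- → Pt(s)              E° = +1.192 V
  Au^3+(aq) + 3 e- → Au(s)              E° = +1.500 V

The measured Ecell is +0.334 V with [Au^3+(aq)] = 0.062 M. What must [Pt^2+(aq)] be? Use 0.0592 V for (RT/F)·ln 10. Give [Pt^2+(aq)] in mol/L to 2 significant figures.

With Au³⁺/Au at the cathode and Pt²⁺/Pt at the anode, E°cell = +1.500 − (+1.192) = +0.308 V (n = 6).
Rearranging E = E° − (0.0592/n)·log Q gives log Q = 6(+0.308 − (+0.334))/0.0592 = −2.635.
Balancing electrons gives 2 Au^3+(aq) + 3 Pt(s) → 2 Au(s) + 3 Pt^2+(aq); thus Q = [Pt^2+(aq)]^3 / [Au^3+(aq)]^2.
Isolating [Pt^2+(aq)] in Q = 10^{−2.635} yields log [Pt^2+(aq)] = −1.683, i.e. 0.021 M.

0.021 M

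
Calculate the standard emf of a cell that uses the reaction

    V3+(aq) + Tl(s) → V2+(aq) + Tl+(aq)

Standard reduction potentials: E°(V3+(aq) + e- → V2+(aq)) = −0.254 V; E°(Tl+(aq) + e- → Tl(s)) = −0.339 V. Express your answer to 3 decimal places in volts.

V3+(aq) gains electrons, so the V³⁺/V²⁺ couple is the cathode; the Tl⁺/Tl couple is the anode.
E°cell = E°(cathode) − E°(anode) = −0.254 − (−0.339) = +0.085 V.

+0.085 V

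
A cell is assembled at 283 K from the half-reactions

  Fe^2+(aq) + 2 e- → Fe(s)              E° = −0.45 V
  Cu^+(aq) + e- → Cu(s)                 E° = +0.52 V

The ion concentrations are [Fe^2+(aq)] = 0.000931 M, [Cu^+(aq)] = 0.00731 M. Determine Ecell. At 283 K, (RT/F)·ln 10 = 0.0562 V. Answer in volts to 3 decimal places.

Cu⁺/Cu is reduced (cathode, E° = +0.52 V) and Fe²⁺/Fe is oxidized (anode).
E°cell = +0.52 − (−0.45) = +0.97 V, with n = 2 electrons transferred.
For the overall reaction 2 Cu^+(aq) + Fe(s) → 2 Cu(s) + Fe^2+(aq), Q = [Fe^2+(aq)] / [Cu^+(aq)]^2 = 17.4, giving log Q = 1.241.
E = E° − (0.0562/n)·log Q = +0.97 − (0.0562/2)(1.241) = +0.935 V.

+0.935 V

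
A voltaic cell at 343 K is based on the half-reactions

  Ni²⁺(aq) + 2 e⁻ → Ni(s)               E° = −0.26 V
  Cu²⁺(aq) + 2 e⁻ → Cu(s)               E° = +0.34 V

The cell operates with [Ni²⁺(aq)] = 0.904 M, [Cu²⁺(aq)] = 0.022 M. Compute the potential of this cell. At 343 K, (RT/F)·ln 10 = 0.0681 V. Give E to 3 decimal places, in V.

Cu²⁺/Cu is reduced (cathode, E° = +0.34 V) and Ni²⁺/Ni is oxidized (anode).
E°cell = E°cat − E°an = +0.34 − (−0.26) = +0.60 V; n = 2.
Balancing gives Cu²⁺(aq) + Ni(s) → Cu(s) + Ni²⁺(aq); hence Q = [Ni²⁺(aq)] / [Cu²⁺(aq)] = 41.1 (log Q = 1.614).
By the Nernst equation, E = +0.60 − (0.0681/2)·(1.614) = +0.545 V.

+0.545 V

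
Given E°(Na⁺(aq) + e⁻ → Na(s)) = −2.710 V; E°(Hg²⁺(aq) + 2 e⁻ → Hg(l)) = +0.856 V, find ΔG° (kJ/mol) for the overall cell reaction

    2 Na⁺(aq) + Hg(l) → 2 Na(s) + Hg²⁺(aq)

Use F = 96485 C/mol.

+688 kJ/mol

In the reaction as written Na⁺(aq) is reduced, so the Na⁺/Na couple is the cathode and Hg²⁺/Hg is the anode.
E°cell = −2.710 − (+0.856) = −3.566 V; balancing electrons gives n = 2.
ΔG° = −nFE°cell = −(2)(96485)(−3.566) J/mol = +688 kJ/mol.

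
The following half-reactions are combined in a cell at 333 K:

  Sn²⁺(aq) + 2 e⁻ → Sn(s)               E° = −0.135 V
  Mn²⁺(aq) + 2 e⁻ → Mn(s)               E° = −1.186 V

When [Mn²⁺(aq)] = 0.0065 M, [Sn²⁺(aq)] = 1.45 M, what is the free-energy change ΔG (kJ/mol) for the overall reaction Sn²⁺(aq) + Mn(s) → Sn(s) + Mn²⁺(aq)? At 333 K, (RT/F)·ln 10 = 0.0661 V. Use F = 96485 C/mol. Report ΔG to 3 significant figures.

−218 kJ/mol

E°cell = −0.135 − (−1.186) = +1.051 V; the balanced reaction transfers n = 2 electrons.
Here Q = [Mn²⁺(aq)] / [Sn²⁺(aq)] = 0.00448 (log Q = −2.348), giving E = +1.051 − (0.0661/2)·(−2.348) = +1.1286 V.
ΔG = −nFE = −(2)(96485)(+1.1286) J/mol = −218 kJ/mol.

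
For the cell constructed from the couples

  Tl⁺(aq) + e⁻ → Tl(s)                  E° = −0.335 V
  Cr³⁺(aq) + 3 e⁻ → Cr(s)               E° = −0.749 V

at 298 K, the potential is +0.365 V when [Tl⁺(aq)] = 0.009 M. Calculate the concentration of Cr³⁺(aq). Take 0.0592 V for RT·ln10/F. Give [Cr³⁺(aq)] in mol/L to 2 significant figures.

0.00022 M

Tl⁺/Tl is the cathode (higher E°); E°cell = −0.335 − (−0.749) = +0.414 V with n = 3.
From the Nernst equation, log Q = n(E° − E)/0.0592 = 3·(+0.414 − (+0.365))/0.0592 = 2.483.
The balanced reaction is 3 Tl⁺(aq) + Cr(s) → 3 Tl(s) + Cr³⁺(aq), so Q = [Cr³⁺(aq)] / [Tl⁺(aq)]^3.
Isolating [Cr³⁺(aq)] in Q = 10^{2.483} yields log [Cr³⁺(aq)] = −3.654, i.e. 0.00022 M.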